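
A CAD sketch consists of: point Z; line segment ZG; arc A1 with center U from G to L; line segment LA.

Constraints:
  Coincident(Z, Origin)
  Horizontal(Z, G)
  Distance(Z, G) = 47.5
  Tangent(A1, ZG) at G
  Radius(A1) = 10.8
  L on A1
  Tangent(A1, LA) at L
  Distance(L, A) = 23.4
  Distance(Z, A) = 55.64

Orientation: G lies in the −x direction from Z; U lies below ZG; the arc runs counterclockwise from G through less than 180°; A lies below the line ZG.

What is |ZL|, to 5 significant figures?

58.779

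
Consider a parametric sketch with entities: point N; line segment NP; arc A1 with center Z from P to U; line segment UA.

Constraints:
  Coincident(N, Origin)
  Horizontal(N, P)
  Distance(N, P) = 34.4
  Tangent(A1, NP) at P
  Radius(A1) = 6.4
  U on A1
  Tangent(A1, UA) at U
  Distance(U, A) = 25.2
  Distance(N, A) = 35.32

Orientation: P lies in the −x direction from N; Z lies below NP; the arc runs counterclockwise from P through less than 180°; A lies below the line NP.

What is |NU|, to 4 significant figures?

40.38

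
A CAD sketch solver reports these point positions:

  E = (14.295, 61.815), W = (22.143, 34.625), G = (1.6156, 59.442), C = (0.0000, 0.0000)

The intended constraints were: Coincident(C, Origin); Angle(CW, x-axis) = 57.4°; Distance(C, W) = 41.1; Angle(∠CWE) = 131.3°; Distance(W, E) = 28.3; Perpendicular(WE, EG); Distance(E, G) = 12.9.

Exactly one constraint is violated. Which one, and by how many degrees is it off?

Perpendicular(WE, EG) — off by 5.50°.

C = (0.00, 0.00) ✓; CW at 57.40° ✓; |CW| = 41.10 ✓; ∠CWE = 131.3° ✓; |WE| = 28.30 ✓; ∠(WE, EG) = 84.50° ✗; |EG| = 12.90 ✓.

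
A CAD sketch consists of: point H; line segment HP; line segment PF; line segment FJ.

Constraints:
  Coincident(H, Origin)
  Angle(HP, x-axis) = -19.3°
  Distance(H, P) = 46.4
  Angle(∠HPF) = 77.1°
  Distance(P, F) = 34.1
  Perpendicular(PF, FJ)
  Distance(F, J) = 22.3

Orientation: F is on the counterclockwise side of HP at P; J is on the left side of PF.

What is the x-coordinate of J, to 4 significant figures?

25.43

H is at the origin; HP runs at -19.3° with length 46.4, so P = 46.4·(cos -19.3°, sin -19.3°) = (43.79, -15.34). ∠HPF = 77.1°, so PF runs at -19.3° + (180° − 77.1°) = 83.60° from the x-axis; with |PF| = 34.1, F = P + 34.1·(cos 83.60°, sin 83.60°) = (47.59, 18.55). The perpendicularity gives FJ at right angles to PF; with |FJ| = 22.3 on the left of PF, J = F + 22.3·(-0.9938, 0.1115) = (25.43, 21.04). So J.x = 25.43.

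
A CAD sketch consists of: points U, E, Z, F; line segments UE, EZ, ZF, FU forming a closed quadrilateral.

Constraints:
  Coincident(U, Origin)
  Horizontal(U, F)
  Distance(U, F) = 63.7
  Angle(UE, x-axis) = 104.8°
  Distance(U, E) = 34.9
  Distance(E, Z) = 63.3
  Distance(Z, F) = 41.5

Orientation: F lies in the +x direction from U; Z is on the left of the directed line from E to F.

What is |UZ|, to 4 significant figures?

67.45

Checks: |EZ| = 63.30 ✓; |ZF| = 41.50 ✓.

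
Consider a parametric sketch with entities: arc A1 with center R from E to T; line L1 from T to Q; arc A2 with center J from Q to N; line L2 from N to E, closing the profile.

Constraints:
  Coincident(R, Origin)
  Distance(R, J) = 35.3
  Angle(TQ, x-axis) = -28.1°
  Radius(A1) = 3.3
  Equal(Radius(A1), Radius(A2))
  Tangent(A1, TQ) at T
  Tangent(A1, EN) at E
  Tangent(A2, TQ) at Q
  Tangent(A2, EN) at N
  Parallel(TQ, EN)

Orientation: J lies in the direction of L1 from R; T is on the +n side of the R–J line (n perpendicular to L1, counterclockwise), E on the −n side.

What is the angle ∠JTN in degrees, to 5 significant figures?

5.2495°

Tangency of A1 to both parallel lines with radius 3.3 puts T and E at R ± 3.3·n: T = (1.5543, 2.9110), E = (-1.5543, -2.9110). Equal radii place Q and N the same way about J: Q = J + 3.3·n = (32.693, -13.716), N = J − 3.3·n = (29.585, -19.538). Then cos ∠JTN = TJ·TN / (|TJ||TN|), giving 5.2495°.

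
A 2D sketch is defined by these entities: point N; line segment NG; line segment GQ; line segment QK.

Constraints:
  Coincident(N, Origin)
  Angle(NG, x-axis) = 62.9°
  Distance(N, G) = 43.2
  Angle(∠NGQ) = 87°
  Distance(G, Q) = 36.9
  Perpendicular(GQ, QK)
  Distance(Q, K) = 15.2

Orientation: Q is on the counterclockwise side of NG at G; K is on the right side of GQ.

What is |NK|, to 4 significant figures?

67.85

∠NGQ = 87.0°, so GQ runs at 62.9° + (180° − 87.0°) = 155.9° from the x-axis; with |GQ| = 36.9, Q = G + 36.9·(cos 155.9°, sin 155.9°) = (-14.00, 53.52). GQ ⟂ QK; with |QK| = 15.2 on the right of GQ, K = Q + 15.2·(0.4083, 0.9128) = (-7.797, 67.40). Then |NK| = |K − N| = 67.85.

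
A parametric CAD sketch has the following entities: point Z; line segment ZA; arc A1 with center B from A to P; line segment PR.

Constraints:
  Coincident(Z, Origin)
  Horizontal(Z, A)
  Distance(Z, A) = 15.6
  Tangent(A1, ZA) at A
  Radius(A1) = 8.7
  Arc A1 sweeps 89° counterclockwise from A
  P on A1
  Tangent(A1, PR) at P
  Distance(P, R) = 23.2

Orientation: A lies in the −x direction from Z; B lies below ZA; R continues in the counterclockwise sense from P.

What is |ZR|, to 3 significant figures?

40.2

Z is at the origin; ZA is horizontal with |ZA| = 15.6 and A on the −x side, so A = (-15.6, 0.00). Tangency of A1 to ZA means the radius BA is perpendicular to ZA, so B = A + (0, -8.7) = (-15.6, -8.70). On A1, A sits at bearing 90° from B; an 89° counterclockwise sweep puts P at bearing 179°, so P = B + 8.7·(cos 179°, sin 179°) = (-24.3, -8.55). Tangency of A1 to PR means the radius BP is perpendicular to PR, so PR runs along (−sin 179°, cos 179°); with |PR| = 23.2, R = (-24.7, -31.7). Then |ZR| = |R − Z| = 40.2.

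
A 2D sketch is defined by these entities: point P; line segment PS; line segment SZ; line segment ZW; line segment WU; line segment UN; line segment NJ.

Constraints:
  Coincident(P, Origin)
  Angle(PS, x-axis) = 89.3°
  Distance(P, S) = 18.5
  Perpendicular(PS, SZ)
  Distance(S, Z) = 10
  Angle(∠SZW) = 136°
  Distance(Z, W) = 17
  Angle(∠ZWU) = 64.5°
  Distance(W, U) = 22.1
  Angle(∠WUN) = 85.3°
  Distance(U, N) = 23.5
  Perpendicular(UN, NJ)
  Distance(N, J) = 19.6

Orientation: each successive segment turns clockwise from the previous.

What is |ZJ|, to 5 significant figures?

9.2992

P is at the origin; PS runs at 89.3° with length 18.5, so S = (0.22601, 18.499). PS is perpendicular to SZ, so SZ runs at -0.70000°; with |SZ| = 10.0, Z = (10.225, 18.376). ∠SZW = 136.0° gives ZW at -44.700° from the x-axis; with |ZW| = 17.0, W = (22.309, 6.4187). ∠ZWU = 64.5° gives WU at -160.20° from the x-axis; with |WU| = 22.1, U = (1.5154, -1.0674). ∠WUN = 85.3° gives UN at 105.10° from the x-axis; with |UN| = 23.5, N = (-4.6065, 21.621). UN ⟂ NJ, so NJ runs at 15.100°; with |NJ| = 19.6, J = (14.317, 26.727). Then |ZJ| = |J − Z| = 9.2992.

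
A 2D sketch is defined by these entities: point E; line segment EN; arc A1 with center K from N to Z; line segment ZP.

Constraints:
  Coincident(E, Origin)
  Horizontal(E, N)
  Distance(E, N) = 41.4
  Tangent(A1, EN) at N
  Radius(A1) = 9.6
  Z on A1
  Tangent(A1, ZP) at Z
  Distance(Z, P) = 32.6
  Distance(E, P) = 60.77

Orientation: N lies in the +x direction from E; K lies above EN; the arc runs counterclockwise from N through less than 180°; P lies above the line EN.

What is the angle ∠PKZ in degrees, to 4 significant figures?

73.59°

Checks: |KZ| = 9.600 ✓; ∠(KZ, ZP) = 90.00° ✓; |ZP| = 32.60 ✓; |EP| = 60.77 ✓.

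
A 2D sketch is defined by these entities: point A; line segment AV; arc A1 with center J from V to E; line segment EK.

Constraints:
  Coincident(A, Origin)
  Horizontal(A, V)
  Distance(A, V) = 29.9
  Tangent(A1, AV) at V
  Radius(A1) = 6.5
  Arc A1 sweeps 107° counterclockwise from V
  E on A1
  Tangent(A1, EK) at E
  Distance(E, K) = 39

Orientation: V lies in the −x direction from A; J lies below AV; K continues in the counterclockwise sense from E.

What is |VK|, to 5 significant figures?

45.990

On A1, V sits at bearing 90° from J; a 107° counterclockwise sweep puts E at bearing 197°, so E = J + 6.5·(cos 197°, sin 197°) = (-36.116, -8.4004). A1 meets EK tangentially, so JE is at right angles to EK, so EK runs along (−sin 197°, cos 197°); with |EK| = 39.0, K = (-24.713, -45.696). Then |VK| = |K − V| = 45.990.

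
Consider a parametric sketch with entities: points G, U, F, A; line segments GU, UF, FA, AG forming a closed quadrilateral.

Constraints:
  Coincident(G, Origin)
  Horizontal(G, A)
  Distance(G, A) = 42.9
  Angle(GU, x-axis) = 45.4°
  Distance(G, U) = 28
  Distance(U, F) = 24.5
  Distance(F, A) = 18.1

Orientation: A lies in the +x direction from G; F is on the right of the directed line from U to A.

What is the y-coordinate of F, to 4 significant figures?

-3.922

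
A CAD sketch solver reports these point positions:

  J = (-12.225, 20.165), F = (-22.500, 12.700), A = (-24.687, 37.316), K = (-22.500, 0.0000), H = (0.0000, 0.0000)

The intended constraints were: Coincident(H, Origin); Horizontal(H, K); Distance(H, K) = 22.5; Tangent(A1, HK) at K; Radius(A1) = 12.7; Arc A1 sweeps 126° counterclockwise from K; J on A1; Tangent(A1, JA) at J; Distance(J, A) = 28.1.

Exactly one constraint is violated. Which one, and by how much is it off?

Distance(J, A) = 28.1 — off by 6.90.

H = (0.00, 0.00) ✓; H.y = 0.00, K.y = 0.00 ✓; |HK| = 22.50 ✓; ∠(FK, KH) = 90.00° ✓; |FK| = 12.70 ✓; bearing(F→J) − bearing(F→K) = 126.0° ✓; |FJ| = 12.70 ✓; ∠(FJ, JA) = 90.00° ✓; |JA| = 21.20 ✗.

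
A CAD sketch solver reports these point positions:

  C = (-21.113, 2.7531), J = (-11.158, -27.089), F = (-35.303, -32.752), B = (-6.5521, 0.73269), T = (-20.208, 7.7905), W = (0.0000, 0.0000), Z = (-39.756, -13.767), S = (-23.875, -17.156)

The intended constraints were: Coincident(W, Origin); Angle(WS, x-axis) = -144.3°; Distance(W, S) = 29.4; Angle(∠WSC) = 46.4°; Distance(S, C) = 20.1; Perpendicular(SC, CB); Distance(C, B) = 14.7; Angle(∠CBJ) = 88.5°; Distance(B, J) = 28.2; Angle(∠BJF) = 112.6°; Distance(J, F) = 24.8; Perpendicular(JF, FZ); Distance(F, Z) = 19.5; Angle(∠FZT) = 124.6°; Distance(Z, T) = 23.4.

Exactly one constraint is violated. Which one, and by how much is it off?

Distance(Z, T) = 23.4 — off by 5.70.

W = (0.00, 0.00) ✓; WS at -144.3° ✓; |WS| = 29.40 ✓; ∠WSC = 46.40° ✓; |SC| = 20.10 ✓; ∠(SC, CB) = 90.00° ✓; |CB| = 14.70 ✓; ∠CBJ = 88.50° ✓; |BJ| = 28.20 ✓; ∠BJF = 112.6° ✓; |JF| = 24.80 ✓; ∠(JF, FZ) = 90.00° ✓; |FZ| = 19.50 ✓; ∠FZT = 124.6° ✓; |ZT| = 29.10 ✗.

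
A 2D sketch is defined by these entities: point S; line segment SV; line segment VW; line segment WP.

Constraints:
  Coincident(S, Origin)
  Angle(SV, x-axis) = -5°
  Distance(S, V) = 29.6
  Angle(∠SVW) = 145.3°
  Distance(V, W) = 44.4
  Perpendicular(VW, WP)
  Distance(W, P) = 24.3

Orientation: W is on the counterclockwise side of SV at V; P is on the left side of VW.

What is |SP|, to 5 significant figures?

69.138

S is at the origin; SV runs at -5.0° with length 29.6, so V = 29.6·(cos -5.0°, sin -5.0°) = (29.487, -2.5798). ∠SVW = 145.3°, so VW runs at -5.0° + (180° − 145.3°) = 29.700° from the x-axis; with |VW| = 44.4, W = V + 44.4·(cos 29.700°, sin 29.700°) = (68.055, 19.419). The perpendicularity gives WP at right angles to VW; with |WP| = 24.3 on the left of VW, P = W + 24.3·(-0.49546, 0.86863) = (56.015, 40.526). Then |SP| = |P − S| = 69.138.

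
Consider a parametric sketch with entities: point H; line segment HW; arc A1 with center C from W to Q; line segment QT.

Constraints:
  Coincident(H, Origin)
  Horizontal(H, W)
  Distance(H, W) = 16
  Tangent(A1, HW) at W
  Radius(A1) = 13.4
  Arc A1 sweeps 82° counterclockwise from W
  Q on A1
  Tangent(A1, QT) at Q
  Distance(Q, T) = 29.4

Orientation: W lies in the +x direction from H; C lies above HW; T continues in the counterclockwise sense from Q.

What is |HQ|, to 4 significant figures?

31.46

H is at the origin; HW is horizontal with |HW| = 16.0 and W on the +x side, so W = (16.00, 0.000). Tangency of A1 to HW means the radius CW is perpendicular to HW, so C = W + (0, 13.4) = (16.00, 13.40). On A1, W sits at bearing -90° from C; an 82° counterclockwise sweep puts Q at bearing -8°, so Q = C + 13.4·(cos -8°, sin -8°) = (29.27, 11.54). Then |HQ| = |Q − H| = 31.46.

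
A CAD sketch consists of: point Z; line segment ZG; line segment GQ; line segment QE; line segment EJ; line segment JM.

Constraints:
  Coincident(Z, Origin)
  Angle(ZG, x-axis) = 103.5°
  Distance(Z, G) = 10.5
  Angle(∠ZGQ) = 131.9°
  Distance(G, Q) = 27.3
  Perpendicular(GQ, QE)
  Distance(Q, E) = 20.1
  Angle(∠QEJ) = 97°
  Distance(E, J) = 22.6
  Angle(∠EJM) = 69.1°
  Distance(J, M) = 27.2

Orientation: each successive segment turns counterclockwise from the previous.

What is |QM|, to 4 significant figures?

16.29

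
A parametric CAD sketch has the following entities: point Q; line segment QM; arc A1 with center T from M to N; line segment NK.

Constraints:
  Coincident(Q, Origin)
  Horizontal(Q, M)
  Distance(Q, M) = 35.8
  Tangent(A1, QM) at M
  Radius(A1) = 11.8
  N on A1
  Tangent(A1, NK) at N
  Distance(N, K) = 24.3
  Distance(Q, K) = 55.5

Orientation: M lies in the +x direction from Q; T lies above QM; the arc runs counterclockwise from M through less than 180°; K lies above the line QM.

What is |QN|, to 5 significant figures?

49.492

Checks: |TN| = 11.80 ✓; ∠(TN, NK) = 90.00° ✓; |NK| = 24.30 ✓; |QK| = 55.50 ✓.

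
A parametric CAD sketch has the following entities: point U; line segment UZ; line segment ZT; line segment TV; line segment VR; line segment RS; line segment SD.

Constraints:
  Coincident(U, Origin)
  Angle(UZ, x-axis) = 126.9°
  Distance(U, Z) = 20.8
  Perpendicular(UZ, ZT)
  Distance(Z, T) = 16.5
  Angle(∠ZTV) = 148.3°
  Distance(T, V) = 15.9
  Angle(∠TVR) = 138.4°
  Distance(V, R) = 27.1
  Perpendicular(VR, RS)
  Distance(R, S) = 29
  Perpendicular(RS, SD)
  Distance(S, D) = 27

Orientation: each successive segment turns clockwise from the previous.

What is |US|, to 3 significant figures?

24.0

∠TVR = 138.4° gives VR at -36.4° from the x-axis; with |VR| = 27.1, R = (38.4, 11.9). The perpendicularity gives RS at right angles to VR, so RS runs at -126°; with |RS| = 29.0, S = (21.1, -11.4). Then |US| = |S − U| = 24.0.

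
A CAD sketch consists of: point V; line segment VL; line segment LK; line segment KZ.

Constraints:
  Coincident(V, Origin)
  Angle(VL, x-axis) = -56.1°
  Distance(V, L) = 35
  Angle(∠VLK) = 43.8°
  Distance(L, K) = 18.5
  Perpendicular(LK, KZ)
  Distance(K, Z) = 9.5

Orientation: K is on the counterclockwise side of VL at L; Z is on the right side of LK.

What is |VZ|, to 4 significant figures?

34.40

V is at the origin; VL runs at -56.1° with length 35.0, so L = 35.0·(cos -56.1°, sin -56.1°) = (19.52, -29.05). ∠VLK = 43.8°, so LK runs at -56.1° + (180° − 43.8°) = 80.10° from the x-axis; with |LK| = 18.5, K = L + 18.5·(cos 80.10°, sin 80.10°) = (22.70, -10.83). LK is perpendicular to KZ; with |KZ| = 9.5 on the right of LK, Z = K + 9.5·(0.9851, -0.1719) = (32.06, -12.46). Then |VZ| = |Z − V| = 34.40.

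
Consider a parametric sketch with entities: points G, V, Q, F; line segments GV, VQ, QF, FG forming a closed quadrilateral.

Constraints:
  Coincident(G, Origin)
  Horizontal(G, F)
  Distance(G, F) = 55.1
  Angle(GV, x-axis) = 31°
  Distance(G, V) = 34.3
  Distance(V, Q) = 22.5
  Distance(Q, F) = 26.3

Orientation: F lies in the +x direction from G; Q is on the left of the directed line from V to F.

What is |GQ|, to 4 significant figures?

56.61

Checks: |VQ| = 22.50 ✓; |QF| = 26.30 ✓.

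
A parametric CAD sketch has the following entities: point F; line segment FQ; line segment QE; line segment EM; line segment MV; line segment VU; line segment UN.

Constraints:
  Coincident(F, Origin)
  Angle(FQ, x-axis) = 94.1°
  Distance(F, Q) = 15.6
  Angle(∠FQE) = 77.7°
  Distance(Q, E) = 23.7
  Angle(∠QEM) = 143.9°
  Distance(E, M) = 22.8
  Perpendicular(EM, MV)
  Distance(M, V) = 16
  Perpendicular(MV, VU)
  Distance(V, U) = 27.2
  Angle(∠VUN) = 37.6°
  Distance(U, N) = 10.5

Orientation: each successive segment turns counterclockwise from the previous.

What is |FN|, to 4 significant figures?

18.63

F is at the origin; FQ runs at 94.1° with length 15.6, so Q = (-1.115, 15.56). ∠FQE = 77.7° gives QE at -163.6° from the x-axis; with |QE| = 23.7, E = (-23.85, 8.869). ∠QEM = 143.9° gives EM at -127.5° from the x-axis; with |EM| = 22.8, M = (-37.73, -9.220). The perpendicularity gives MV at right angles to EM, so MV runs at -37.50°; with |MV| = 16.0, V = (-25.04, -18.96). The perpendicularity gives VU at right angles to MV, so VU runs at 52.50°; with |VU| = 27.2, U = (-8.479, 2.619). ∠VUN = 37.6° gives UN at -165.1° from the x-axis; with |UN| = 10.5, N = (-18.63, -0.08074). Then |FN| = |N − F| = 18.63.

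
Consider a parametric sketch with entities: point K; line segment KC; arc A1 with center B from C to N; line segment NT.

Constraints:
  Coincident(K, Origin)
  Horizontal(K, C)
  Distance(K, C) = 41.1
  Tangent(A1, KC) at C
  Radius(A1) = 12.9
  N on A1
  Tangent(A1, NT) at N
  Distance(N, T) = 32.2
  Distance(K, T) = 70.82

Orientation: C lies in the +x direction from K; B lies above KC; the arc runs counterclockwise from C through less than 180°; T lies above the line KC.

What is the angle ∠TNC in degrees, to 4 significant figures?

135.8°

K is at the origin; K and C share the same y with |KC| = 41.1 and C on the +x side, so C = (41.10, 0.000). A1 meets KC tangentially, so BC is at right angles to KC, so B = C + (0, 12.9) = (41.10, 12.90). Since BN ⟂ NT (tangency), |BT| = √(12.9² + 32.2²) = 34.69 regardless of where N sits on A1. So T lies on both circle(K, 70.82) and circle(B, 34.69); the above-KC intersection is T = (54.92, 44.72). N is the foot of the tangent from T: N = (53.99, 12.53).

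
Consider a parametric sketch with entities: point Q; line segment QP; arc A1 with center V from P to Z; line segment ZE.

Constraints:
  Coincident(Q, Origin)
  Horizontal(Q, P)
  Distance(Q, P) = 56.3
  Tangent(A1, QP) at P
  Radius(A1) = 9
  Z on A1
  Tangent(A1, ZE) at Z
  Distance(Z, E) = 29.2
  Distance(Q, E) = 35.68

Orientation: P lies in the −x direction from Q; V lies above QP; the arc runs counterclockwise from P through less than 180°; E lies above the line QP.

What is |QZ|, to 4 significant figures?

50.40

Checks: |VZ| = 9.000 ✓; ∠(VZ, ZE) = 90.00° ✓; |ZE| = 29.20 ✓; |QE| = 35.68 ✓.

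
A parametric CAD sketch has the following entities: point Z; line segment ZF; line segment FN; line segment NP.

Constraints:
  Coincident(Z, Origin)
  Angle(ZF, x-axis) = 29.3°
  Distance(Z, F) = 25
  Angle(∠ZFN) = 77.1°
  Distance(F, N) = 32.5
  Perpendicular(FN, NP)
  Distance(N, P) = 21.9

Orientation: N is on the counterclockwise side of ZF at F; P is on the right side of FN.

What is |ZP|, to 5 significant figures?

53.530

Z is at the origin; ZF runs at 29.3° with length 25.0, so F = 25.0·(cos 29.3°, sin 29.3°) = (21.802, 12.235). ∠ZFN = 77.1°, so FN runs at 29.3° + (180° − 77.1°) = 132.20° from the x-axis; with |FN| = 32.5, N = F + 32.5·(cos 132.20°, sin 132.20°) = (-0.029187, 36.311). The perpendicularity gives NP at right angles to FN; with |NP| = 21.9 on the right of FN, P = N + 21.9·(0.74080, 0.67172) = (16.194, 51.021). Then |ZP| = |P − Z| = 53.530.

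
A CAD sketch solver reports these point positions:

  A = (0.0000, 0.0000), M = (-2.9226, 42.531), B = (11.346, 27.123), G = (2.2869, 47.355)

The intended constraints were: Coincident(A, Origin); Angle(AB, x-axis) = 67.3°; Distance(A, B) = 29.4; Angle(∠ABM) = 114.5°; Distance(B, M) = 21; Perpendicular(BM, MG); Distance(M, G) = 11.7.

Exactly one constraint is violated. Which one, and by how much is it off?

Distance(M, G) = 11.7 — off by 4.60.

A = (0.00, 0.00) ✓; AB at 67.30° ✓; |AB| = 29.40 ✓; ∠ABM = 114.5° ✓; |BM| = 21.00 ✓; ∠(BM, MG) = 90.00° ✓; |MG| = 7.100 ✗.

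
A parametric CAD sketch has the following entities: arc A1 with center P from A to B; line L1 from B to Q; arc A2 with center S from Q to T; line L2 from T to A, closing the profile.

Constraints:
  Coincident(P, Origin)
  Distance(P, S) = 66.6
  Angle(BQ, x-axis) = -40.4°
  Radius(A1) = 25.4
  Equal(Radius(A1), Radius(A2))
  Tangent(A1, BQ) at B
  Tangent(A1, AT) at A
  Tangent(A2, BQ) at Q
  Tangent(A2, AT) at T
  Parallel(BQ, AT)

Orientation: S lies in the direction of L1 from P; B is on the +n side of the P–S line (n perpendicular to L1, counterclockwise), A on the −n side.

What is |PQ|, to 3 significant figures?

71.3

Tangency of A1 to both parallel lines with radius 25.4 puts B and A at P ± 25.4·n: B = (16.5, 19.3), A = (-16.5, -19.3). Equal radii place Q and T the same way about S: Q = S + 25.4·n = (67.2, -23.8), T = S − 25.4·n = (34.3, -62.5). Then |PQ| = |Q − P| = 71.3.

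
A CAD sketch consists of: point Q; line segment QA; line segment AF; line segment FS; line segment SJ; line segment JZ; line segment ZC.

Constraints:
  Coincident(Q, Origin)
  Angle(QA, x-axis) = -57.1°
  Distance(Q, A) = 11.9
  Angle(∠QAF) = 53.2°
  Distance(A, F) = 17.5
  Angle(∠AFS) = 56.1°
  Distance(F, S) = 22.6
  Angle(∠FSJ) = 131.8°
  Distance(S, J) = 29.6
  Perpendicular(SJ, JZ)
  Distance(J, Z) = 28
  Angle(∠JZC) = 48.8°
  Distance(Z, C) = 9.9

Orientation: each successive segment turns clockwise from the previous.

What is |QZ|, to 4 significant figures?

38.23

Q is at the origin; QA runs at -57.1° with length 11.9, so A = (6.464, -9.991). ∠QAF = 53.2° gives AF at 176.1° from the x-axis; with |AF| = 17.5, F = (-11.00, -8.801). ∠AFS = 56.1° gives FS at 52.20° from the x-axis; with |FS| = 22.6, S = (2.856, 9.056). ∠FSJ = 131.8° gives SJ at 4.000° from the x-axis; with |SJ| = 29.6, J = (32.38, 11.12). SJ is perpendicular to JZ, so JZ runs at -86.00°; with |JZ| = 28.0, Z = (34.34, -16.81). Then |QZ| = |Z − Q| = 38.23.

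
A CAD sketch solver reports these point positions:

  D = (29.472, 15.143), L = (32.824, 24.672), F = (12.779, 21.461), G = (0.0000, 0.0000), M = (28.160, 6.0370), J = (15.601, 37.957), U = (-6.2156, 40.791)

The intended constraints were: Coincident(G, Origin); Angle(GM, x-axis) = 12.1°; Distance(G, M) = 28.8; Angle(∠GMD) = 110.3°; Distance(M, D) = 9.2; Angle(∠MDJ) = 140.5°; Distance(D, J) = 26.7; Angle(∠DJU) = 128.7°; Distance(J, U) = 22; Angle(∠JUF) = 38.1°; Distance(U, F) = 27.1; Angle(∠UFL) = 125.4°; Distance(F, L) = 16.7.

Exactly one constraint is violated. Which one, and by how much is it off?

Distance(F, L) = 16.7 — off by 3.60.

G = (0.00, 0.00) ✓; GM at 12.10° ✓; |GM| = 28.80 ✓; ∠GMD = 110.3° ✓; |MD| = 9.200 ✓; ∠MDJ = 140.5° ✓; |DJ| = 26.70 ✓; ∠DJU = 128.7° ✓; |JU| = 22.00 ✓; ∠JUF = 38.10° ✓; |UF| = 27.10 ✓; ∠UFL = 125.4° ✓; |FL| = 20.30 ✗.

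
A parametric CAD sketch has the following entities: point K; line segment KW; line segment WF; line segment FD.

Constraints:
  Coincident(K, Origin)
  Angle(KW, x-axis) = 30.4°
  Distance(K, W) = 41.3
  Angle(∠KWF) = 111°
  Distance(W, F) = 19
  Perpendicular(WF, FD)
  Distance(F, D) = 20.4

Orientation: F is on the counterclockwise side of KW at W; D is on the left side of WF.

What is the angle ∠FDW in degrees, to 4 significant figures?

42.96°

K is at the origin; KW runs at 30.4° with length 41.3, so W = 41.3·(cos 30.4°, sin 30.4°) = (35.62, 20.90). ∠KWF = 111.0°, so WF runs at 30.4° + (180° − 111.0°) = 99.40° from the x-axis; with |WF| = 19.0, F = W + 19.0·(cos 99.40°, sin 99.40°) = (32.52, 39.64). The perpendicularity gives FD at right angles to WF; with |FD| = 20.4 on the left of WF, D = F + 20.4·(-0.9866, -0.1633) = (12.39, 36.31). Then cos ∠FDW = DF·DW / (|DF||DW|), giving 42.96°.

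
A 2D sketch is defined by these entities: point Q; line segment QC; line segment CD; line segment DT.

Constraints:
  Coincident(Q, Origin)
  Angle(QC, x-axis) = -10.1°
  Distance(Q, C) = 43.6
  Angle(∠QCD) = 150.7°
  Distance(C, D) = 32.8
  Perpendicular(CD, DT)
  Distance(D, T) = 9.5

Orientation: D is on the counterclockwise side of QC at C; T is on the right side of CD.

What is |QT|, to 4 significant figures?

77.24

∠QCD = 150.7°, so CD runs at -10.1° + (180° − 150.7°) = 19.20° from the x-axis; with |CD| = 32.8, D = C + 32.8·(cos 19.20°, sin 19.20°) = (73.90, 3.141). CD ⟂ DT; with |DT| = 9.5 on the right of CD, T = D + 9.5·(0.3289, -0.9444) = (77.02, -5.831). Then |QT| = |T − Q| = 77.24.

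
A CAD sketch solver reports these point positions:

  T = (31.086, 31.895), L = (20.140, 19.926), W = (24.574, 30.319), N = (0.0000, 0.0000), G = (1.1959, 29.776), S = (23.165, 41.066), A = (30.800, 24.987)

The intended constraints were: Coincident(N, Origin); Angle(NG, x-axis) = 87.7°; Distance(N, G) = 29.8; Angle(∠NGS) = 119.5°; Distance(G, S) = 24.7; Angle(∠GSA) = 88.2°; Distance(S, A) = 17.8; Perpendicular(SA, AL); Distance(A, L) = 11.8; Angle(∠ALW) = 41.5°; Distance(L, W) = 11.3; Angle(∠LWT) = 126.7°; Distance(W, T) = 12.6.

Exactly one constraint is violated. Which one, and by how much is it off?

Distance(W, T) = 12.6 — off by 5.90.

N = (0.00, 0.00) ✓; NG at 87.70° ✓; |NG| = 29.80 ✓; ∠NGS = 119.5° ✓; |GS| = 24.70 ✓; ∠GSA = 88.20° ✓; |SA| = 17.80 ✓; ∠(SA, AL) = 90.00° ✓; |AL| = 11.80 ✓; ∠ALW = 41.50° ✓; |LW| = 11.30 ✓; ∠LWT = 126.7° ✓; |WT| = 6.700 ✗.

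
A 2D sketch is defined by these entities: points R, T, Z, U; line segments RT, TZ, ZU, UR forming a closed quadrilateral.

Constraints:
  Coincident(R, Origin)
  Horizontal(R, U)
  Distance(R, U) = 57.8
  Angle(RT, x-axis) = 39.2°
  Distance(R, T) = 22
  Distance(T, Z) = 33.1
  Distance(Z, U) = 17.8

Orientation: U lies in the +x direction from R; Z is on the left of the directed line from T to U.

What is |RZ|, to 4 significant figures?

52.59

Checks: |TZ| = 33.10 ✓; |ZU| = 17.80 ✓.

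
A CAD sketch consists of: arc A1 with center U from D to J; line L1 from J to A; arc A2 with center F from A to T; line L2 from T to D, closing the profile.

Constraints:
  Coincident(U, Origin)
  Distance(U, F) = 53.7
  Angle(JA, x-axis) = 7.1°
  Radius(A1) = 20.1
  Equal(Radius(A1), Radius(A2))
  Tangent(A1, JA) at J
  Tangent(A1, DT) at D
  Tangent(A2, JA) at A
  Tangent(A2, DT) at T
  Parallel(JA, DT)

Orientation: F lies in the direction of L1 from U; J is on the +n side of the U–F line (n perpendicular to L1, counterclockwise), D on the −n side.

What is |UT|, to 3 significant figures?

57.3

The slot axis is L1's direction at 7.1°, so u = (cos 7.1°, sin 7.1°) = (0.992, 0.124) and n = (−sin 7.1°, cos 7.1°) = (-0.124, 0.992). U is at the origin and F lies 53.7 along u from U, so F = 53.7·u = (53.3, 6.64). Tangency of A1 to both parallel lines with radius 20.1 puts J and D at U ± 20.1·n: J = (-2.48, 19.9), D = (2.48, -19.9). Equal radii place A and T the same way about F: A = F + 20.1·n = (50.8, 26.6), T = F − 20.1·n = (55.8, -13.3). Then |UT| = |T − U| = 57.3.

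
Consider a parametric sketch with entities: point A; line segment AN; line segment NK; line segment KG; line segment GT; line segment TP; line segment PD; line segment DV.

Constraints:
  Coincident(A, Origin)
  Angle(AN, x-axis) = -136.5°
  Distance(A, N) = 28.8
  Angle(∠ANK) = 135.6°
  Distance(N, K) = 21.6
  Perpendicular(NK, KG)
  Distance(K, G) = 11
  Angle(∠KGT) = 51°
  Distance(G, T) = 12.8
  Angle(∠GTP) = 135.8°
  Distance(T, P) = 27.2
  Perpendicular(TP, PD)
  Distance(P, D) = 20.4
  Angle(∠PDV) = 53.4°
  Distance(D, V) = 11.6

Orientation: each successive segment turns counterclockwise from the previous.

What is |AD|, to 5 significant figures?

67.834

A is at the origin; AN runs at -136.5° with length 28.8, so N = (-20.891, -19.825). ∠ANK = 135.6° gives NK at -92.100° from the x-axis; with |NK| = 21.6, K = (-21.682, -41.410). NK is perpendicular to KG, so KG runs at -2.1000°; with |KG| = 11.0, G = (-10.690, -41.813). ∠KGT = 51.0° gives GT at 126.90° from the x-axis; with |GT| = 12.8, T = (-18.375, -31.577). ∠GTP = 135.8° gives TP at 171.10° from the x-axis; with |TP| = 27.2, P = (-45.248, -27.369). The perpendicularity gives PD at right angles to TP, so PD runs at -98.900°; with |PD| = 20.4, D = (-48.404, -47.523). Then |AD| = |D − A| = 67.834.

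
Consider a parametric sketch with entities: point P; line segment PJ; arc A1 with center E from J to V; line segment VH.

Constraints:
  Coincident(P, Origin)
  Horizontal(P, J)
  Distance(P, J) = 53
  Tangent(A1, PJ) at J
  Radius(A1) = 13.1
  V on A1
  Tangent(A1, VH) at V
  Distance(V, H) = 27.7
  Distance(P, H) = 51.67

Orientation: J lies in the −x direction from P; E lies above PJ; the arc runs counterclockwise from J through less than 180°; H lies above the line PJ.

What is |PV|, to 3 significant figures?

41.5

P is at the origin; P and J share the same y with |PJ| = 53.0 and J on the −x side, so J = (-53.0, 0.00). Since A1 is tangent to PJ there, EJ ⟂ PJ, so E = J + (0, 13.1) = (-53.0, 13.1). Since EV ⟂ VH (tangency), |EH| = √(13.1² + 27.7²) = 30.6 regardless of where V sits on A1. So H lies on both circle(P, 51.67) and circle(E, 30.6); the above-PJ intersection is H = (-35.1, 37.9). V is the foot of the tangent from H: V = (-40.1, 10.7).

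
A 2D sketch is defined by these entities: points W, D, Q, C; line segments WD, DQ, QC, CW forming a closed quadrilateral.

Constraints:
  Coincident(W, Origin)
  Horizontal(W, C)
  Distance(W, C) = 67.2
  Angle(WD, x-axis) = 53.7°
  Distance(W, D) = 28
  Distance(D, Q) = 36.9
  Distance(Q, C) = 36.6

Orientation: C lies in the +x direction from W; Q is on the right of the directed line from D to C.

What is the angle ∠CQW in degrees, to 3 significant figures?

144°

W is at the origin; WC is horizontal with |WC| = 67.2 and C in +x, so C = (67.2, 0). WD runs at 53.7° with |WD| = 28.0, so D = (16.6, 22.6). Q is determined by |DQ| = 36.9 and |QC| = 36.6 together: it lies at the intersection of circle(D, 36.9) and circle(C, 36.6). With |DC| = 55.4, the foot of the radical line on DC is 27.9 from D and the perpendicular offset is √(36.9² − 27.9²) = 24.1. Taking the right-of-DC solution: Q = (32.2, -10.8).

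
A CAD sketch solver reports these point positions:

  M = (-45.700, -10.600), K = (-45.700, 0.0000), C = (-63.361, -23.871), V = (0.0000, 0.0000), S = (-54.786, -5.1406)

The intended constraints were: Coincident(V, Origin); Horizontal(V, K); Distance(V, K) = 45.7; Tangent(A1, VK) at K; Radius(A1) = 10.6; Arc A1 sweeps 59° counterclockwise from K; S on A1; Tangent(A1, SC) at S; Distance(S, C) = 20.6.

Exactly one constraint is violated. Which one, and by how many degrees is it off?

Tangent(A1, SC) at S — off by 6.40°.

V = (0.00, 0.00) ✓; V.y = 0.00, K.y = 0.00 ✓; |VK| = 45.70 ✓; ∠(MK, KV) = 90.00° ✓; |MK| = 10.60 ✓; bearing(M→S) − bearing(M→K) = 59.00° ✓; |MS| = 10.60 ✓; ∠(MS, SC) = 83.60° ✗; |SC| = 20.60 ✓.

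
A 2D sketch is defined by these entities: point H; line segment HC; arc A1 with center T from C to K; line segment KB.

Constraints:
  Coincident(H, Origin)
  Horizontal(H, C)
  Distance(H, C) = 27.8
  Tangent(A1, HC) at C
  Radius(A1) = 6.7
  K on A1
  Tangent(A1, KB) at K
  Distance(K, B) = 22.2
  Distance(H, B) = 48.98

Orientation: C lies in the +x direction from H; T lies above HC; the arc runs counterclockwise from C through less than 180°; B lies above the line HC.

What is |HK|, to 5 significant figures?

34.295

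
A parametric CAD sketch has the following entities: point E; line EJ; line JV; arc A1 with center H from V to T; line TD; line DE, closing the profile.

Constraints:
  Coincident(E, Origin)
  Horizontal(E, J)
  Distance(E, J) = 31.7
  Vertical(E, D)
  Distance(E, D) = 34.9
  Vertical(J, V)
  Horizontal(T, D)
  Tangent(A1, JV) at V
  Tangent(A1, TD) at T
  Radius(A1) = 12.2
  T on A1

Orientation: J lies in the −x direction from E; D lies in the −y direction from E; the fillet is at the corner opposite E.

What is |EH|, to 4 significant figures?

29.93

E is at the origin; EJ is horizontal with |EJ| = 31.7 and J on the −x side, so J = (-31.70, 0.000). ED is vertical with |ED| = 34.9 and D on the −y side, so D = (0.000, -34.90). The virtual corner opposite E is at (-31.70, -34.90). Since A1 is tangent to JV there, HV ⟂ JV and A1 meets TD tangentially, so HT is at right angles to TD, with radius 12.2, so the center H sits 12.2 in from both sides at H = (-19.50, -22.70). Then |EH| = |H − E| = 29.93.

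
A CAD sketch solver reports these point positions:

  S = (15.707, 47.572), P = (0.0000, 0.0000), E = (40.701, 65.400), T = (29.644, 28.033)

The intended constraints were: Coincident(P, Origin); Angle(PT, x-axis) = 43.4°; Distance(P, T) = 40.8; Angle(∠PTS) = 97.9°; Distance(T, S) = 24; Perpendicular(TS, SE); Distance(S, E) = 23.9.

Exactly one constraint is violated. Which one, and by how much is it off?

Distance(S, E) = 23.9 — off by 6.80.

P = (0.00, 0.00) ✓; PT at 43.40° ✓; |PT| = 40.80 ✓; ∠PTS = 97.90° ✓; |TS| = 24.00 ✓; ∠(TS, SE) = 90.00° ✓; |SE| = 30.70 ✗.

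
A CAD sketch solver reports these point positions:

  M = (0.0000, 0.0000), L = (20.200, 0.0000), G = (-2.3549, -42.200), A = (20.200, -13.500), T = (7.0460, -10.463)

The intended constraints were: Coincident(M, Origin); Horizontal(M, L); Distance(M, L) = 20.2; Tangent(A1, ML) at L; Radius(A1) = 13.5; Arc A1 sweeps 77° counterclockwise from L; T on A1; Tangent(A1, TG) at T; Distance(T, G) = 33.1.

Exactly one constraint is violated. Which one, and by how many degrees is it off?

Tangent(A1, TG) at T — off by 3.50°.

M = (0.00, 0.00) ✓; M.y = 0.00, L.y = 0.00 ✓; |ML| = 20.20 ✓; ∠(AL, LM) = 90.00° ✓; |AL| = 13.50 ✓; bearing(A→T) − bearing(A→L) = 77.00° ✓; |AT| = 13.50 ✓; ∠(AT, TG) = 93.50° ✗; |TG| = 33.10 ✓.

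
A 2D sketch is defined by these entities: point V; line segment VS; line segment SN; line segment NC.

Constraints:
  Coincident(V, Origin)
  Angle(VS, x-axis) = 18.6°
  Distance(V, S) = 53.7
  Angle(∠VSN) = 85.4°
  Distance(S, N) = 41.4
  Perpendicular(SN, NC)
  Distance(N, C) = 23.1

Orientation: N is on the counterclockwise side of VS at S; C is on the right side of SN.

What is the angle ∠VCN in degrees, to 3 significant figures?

25.8°

∠VSN = 85.4°, so SN runs at 18.6° + (180° − 85.4°) = 113° from the x-axis; with |SN| = 41.4, N = S + 41.4·(cos 113°, sin 113°) = (34.6, 55.2). SN ⟂ NC; with |NC| = 23.1 on the right of SN, C = N + 23.1·(0.919, 0.394) = (55.8, 64.3). Then cos ∠VCN = CV·CN / (|CV||CN|), giving 25.8°.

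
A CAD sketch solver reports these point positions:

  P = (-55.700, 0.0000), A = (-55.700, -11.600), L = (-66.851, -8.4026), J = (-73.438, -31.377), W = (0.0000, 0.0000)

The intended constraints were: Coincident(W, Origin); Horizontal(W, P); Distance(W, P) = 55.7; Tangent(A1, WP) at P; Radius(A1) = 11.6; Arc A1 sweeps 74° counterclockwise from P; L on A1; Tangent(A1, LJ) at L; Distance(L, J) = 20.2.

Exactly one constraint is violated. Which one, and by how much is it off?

Distance(L, J) = 20.2 — off by 3.70.

W = (0.00, 0.00) ✓; W.y = 0.00, P.y = 0.00 ✓; |WP| = 55.70 ✓; ∠(AP, PW) = 90.00° ✓; |AP| = 11.60 ✓; bearing(A→L) − bearing(A→P) = 74.00° ✓; |AL| = 11.60 ✓; ∠(AL, LJ) = 90.00° ✓; |LJ| = 23.90 ✗.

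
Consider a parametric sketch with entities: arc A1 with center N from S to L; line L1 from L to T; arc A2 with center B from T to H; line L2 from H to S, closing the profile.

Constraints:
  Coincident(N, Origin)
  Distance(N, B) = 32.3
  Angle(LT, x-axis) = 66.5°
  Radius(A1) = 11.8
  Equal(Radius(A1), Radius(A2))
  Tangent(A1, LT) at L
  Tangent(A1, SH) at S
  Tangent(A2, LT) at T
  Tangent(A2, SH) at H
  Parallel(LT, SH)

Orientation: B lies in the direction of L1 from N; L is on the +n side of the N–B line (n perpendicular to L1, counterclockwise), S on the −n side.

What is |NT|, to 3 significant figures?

34.4

The slot axis is L1's direction at 66.5°, so u = (cos 66.5°, sin 66.5°) = (0.399, 0.917) and n = (−sin 66.5°, cos 66.5°) = (-0.917, 0.399). N is at the origin and B lies 32.3 along u from N, so B = 32.3·u = (12.9, 29.6). Tangency of A1 to both parallel lines with radius 11.8 puts L and S at N ± 11.8·n: L = (-10.8, 4.71), S = (10.8, -4.71). Equal radii place T and H the same way about B: T = B + 11.8·n = (2.06, 34.3), H = B − 11.8·n = (23.7, 24.9). Then |NT| = |T − N| = 34.4.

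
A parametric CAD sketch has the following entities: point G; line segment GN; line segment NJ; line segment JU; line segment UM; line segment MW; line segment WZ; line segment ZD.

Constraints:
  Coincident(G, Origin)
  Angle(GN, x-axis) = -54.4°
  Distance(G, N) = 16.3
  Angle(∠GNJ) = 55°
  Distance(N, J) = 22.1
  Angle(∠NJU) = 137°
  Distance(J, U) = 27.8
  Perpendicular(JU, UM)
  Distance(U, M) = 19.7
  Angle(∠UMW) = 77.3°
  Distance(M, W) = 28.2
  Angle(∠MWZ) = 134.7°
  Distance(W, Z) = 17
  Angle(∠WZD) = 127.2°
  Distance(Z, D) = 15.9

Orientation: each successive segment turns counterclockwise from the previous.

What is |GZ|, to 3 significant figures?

21.2

∠UMW = 77.3° gives MW at -53.7° from the x-axis; with |MW| = 28.2, W = (4.34, 2.45). ∠MWZ = 134.7° gives WZ at -8.40° from the x-axis; with |WZ| = 17.0, Z = (21.2, -0.0309). Then |GZ| = |Z − G| = 21.2.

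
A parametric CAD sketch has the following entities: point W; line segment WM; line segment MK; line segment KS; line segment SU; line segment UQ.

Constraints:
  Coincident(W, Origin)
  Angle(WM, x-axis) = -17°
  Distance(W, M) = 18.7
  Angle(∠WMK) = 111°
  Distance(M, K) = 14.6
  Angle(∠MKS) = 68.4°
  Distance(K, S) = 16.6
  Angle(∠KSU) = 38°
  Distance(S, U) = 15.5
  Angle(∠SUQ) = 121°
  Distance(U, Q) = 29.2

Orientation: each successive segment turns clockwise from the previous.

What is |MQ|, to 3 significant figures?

31.8

W is at the origin; WM runs at -17.0° with length 18.7, so M = (17.9, -5.47). ∠WMK = 111.0° gives MK at -86.0° from the x-axis; with |MK| = 14.6, K = (18.9, -20.0). ∠MKS = 68.4° gives KS at 162° from the x-axis; with |KS| = 16.6, S = (3.08, -15.0). ∠KSU = 38.0° gives SU at 20.4° from the x-axis; with |SU| = 15.5, U = (17.6, -9.61). ∠SUQ = 121.0° gives UQ at -38.6° from the x-axis; with |UQ| = 29.2, Q = (40.4, -27.8). Then |MQ| = |Q − M| = 31.8.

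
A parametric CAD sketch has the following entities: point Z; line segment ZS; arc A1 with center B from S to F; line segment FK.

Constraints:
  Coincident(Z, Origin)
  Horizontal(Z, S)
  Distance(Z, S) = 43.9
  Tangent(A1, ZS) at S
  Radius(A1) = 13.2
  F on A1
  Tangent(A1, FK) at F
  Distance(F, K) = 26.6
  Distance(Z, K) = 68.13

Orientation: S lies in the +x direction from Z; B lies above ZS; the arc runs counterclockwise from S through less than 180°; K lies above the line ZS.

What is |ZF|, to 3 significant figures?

58.8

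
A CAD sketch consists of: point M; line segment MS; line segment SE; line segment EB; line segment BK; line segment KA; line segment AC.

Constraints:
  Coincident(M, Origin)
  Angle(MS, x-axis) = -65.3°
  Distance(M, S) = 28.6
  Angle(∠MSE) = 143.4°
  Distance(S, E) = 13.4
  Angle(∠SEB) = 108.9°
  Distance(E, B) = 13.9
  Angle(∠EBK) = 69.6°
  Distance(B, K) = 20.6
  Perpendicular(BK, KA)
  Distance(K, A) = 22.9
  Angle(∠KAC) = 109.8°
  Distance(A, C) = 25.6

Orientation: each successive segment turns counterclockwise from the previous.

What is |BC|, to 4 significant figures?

31.76

The perpendicularity gives KA at right angles to BK, so KA runs at -117.2°; with |KA| = 22.9, A = (5.180, -34.00). ∠KAC = 109.8° gives AC at -47.00° from the x-axis; with |AC| = 25.6, C = (22.64, -52.72). Then |BC| = |C − B| = 31.76.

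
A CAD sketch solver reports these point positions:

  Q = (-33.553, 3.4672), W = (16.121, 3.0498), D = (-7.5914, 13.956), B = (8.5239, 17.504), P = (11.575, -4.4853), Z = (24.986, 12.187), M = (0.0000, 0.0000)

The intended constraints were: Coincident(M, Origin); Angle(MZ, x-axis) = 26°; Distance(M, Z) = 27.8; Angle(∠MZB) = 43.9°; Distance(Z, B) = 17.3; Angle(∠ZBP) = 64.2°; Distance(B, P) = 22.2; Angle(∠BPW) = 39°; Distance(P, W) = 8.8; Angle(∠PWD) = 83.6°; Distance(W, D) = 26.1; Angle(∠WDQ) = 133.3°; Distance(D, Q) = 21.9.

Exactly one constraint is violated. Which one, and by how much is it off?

Distance(D, Q) = 21.9 — off by 6.10.

M = (0.00, 0.00) ✓; MZ at 26.00° ✓; |MZ| = 27.80 ✓; ∠MZB = 43.90° ✓; |ZB| = 17.30 ✓; ∠ZBP = 64.20° ✓; |BP| = 22.20 ✓; ∠BPW = 39.00° ✓; |PW| = 8.800 ✓; ∠PWD = 83.60° ✓; |WD| = 26.10 ✓; ∠WDQ = 133.3° ✓; |DQ| = 28.00 ✗.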